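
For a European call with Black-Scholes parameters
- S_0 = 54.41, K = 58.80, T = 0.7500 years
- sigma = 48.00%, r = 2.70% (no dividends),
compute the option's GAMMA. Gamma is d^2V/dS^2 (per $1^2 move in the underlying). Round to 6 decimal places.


Answer: Gamma = 0.017595

Derivation:
d1 = 0.0698981266; d2 = -0.3457940672
phi(d1) = 0.3979689041; exp(-qT) = 1.0000000000; exp(-rT) = 0.9799536543
Gamma = exp(-qT) * phi(d1) / (S * sigma * sqrt(T)) = 1.0000000000 * 0.3979689041 / (54.4100 * 0.4800 * 0.8660254038) = 0.017595


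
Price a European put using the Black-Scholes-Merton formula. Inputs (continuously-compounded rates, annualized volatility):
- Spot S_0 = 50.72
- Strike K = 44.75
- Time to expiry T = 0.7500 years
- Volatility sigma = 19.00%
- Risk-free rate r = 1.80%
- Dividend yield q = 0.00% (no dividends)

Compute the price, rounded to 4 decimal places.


d1 = (ln(S/K) + (r - q + 0.5*sigma^2) * T) / (sigma * sqrt(T)) = 0.92537923
d2 = d1 - sigma * sqrt(T) = 0.76083441
exp(-rT) = 0.98659072; exp(-qT) = 1.00000000
P = K * exp(-rT) * N(-d2) - S_0 * exp(-qT) * N(-d1)
N(-d1) = 0.17738434; N(-d2) = 0.22337799
P = 44.7500 * 0.98659072 * 0.22337799 - 50.7200 * 1.00000000 * 0.17738434 = 0.8652

Answer: Price = 0.8652


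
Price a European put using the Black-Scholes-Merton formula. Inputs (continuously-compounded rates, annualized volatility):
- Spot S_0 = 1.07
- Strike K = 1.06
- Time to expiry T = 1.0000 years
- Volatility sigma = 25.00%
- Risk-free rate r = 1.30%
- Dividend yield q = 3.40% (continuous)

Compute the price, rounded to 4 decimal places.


Answer: Price = 0.1096

Derivation:
d1 = (ln(S/K) + (r - q + 0.5*sigma^2) * T) / (sigma * sqrt(T)) = 0.07855896
d2 = d1 - sigma * sqrt(T) = -0.17144104
exp(-rT) = 0.98708414; exp(-qT) = 0.96657150
P = K * exp(-rT) * N(-d2) - S_0 * exp(-qT) * N(-d1)
N(-d1) = 0.46869172; N(-d2) = 0.56806151
P = 1.0600 * 0.98708414 * 0.56806151 - 1.0700 * 0.96657150 * 0.46869172 = 0.1096


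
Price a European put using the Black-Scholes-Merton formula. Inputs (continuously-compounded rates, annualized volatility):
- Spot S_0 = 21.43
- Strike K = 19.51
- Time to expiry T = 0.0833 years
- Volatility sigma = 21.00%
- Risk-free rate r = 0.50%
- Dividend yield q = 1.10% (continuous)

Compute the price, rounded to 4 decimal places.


d1 = (ln(S/K) + (r - q + 0.5*sigma^2) * T) / (sigma * sqrt(T)) = 1.57073363
d2 = d1 - sigma * sqrt(T) = 1.51012398
exp(-rT) = 0.99958359; exp(-qT) = 0.99908412
P = K * exp(-rT) * N(-d2) - S_0 * exp(-qT) * N(-d1)
N(-d1) = 0.05812227; N(-d2) = 0.06550590
P = 19.5100 * 0.99958359 * 0.06550590 - 21.4300 * 0.99908412 * 0.05812227 = 0.0331

Answer: Price = 0.0331


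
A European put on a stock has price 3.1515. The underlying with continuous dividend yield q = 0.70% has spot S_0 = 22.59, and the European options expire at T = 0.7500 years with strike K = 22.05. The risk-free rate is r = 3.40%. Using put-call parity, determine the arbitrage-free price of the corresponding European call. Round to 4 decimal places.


Answer: Call price = 4.1284

Derivation:
Put-call parity: C - P = S_0 * exp(-qT) - K * exp(-rT).
S_0 * exp(-qT) = 22.5900 * 0.99476376 = 22.47171327
K * exp(-rT) = 22.0500 * 0.97482238 = 21.49483346
C = P + S*exp(-qT) - K*exp(-rT)
C = 3.1515 + 22.47171327 - 21.49483346 = 4.1284


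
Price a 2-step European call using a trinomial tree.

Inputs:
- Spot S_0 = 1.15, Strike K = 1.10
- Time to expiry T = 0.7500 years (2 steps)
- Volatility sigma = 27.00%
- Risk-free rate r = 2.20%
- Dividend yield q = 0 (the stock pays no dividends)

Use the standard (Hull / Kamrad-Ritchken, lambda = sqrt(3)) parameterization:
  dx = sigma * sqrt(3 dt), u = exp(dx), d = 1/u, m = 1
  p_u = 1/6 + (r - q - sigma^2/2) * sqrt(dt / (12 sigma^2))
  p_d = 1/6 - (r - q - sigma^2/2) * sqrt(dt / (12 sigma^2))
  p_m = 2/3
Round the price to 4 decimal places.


dt = T/N = 0.375000; dx = sigma*sqrt(3*dt) = 0.286378
u = exp(dx) = 1.331596; d = 1/u = 0.750979
p_u = 0.157206, p_m = 0.666667, p_d = 0.176127
Discount per step: exp(-r*dt) = 0.991784
Stock lattice S(k, j) with j the centered position index:
  k=0: S(0,+0) = 1.1500
  k=1: S(1,-1) = 0.8636; S(1,+0) = 1.1500; S(1,+1) = 1.5313
  k=2: S(2,-2) = 0.6486; S(2,-1) = 0.8636; S(2,+0) = 1.1500; S(2,+1) = 1.5313; S(2,+2) = 2.0391
Terminal payoffs V(N, j) = max(S_T - K, 0):
  V(2,-2) = 0.000000; V(2,-1) = 0.000000; V(2,+0) = 0.050000; V(2,+1) = 0.431335; V(2,+2) = 0.939120
Backward induction: V(k, j) = exp(-r*dt) * [p_u * V(k+1, j+1) + p_m * V(k+1, j) + p_d * V(k+1, j-1)]
  V(1,-1) = exp(-r*dt) * [p_u*0.050000 + p_m*0.000000 + p_d*0.000000] = 0.007796
  V(1,+0) = exp(-r*dt) * [p_u*0.431335 + p_m*0.050000 + p_d*0.000000] = 0.100311
  V(1,+1) = exp(-r*dt) * [p_u*0.939120 + p_m*0.431335 + p_d*0.050000] = 0.440351
  V(0,+0) = exp(-r*dt) * [p_u*0.440351 + p_m*0.100311 + p_d*0.007796] = 0.136343

Answer: Price = V(0,0) = 0.1363


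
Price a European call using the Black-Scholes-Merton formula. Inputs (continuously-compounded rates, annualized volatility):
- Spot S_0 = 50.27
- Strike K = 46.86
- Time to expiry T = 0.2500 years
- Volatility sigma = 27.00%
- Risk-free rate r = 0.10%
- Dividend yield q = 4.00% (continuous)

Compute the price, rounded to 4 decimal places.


d1 = (ln(S/K) + (r - q + 0.5*sigma^2) * T) / (sigma * sqrt(T)) = 0.51560403
d2 = d1 - sigma * sqrt(T) = 0.38060403
exp(-rT) = 0.99975003; exp(-qT) = 0.99004983
C = S_0 * exp(-qT) * N(d1) - K * exp(-rT) * N(d2)
N(d1) = 0.69693450; N(d2) = 0.64825146
C = 50.2700 * 0.99004983 * 0.69693450 - 46.8600 * 0.99975003 * 0.64825146 = 4.3168

Answer: Price = 4.3168


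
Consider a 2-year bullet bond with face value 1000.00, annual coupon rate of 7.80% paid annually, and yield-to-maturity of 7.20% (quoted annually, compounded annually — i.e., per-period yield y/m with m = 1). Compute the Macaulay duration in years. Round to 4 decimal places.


Coupon per period c = face * coupon_rate / m = 78.000000
Periods per year m = 1; per-period yield y/m = 0.072000
Number of cashflows N = 2
Cashflows (t years, CF_t, discount factor 1/(1+y/m)^(m*t), PV):
  t = 1.0000: CF_t = 78.000000, DF = 0.932836, PV = 72.761194
  t = 2.0000: CF_t = 1078.000000, DF = 0.870183, PV = 938.056917
Price P = sum_t PV_t = 1010.818111
Macaulay numerator sum_t t * PV_t:
  t * PV_t at t = 1.0000: 72.761194
  t * PV_t at t = 2.0000: 1876.113834
Macaulay duration D = (sum_t t * PV_t) / P = 1948.875028 / 1010.818111 = 1.928018

Answer: Macaulay duration = 1.9280 years


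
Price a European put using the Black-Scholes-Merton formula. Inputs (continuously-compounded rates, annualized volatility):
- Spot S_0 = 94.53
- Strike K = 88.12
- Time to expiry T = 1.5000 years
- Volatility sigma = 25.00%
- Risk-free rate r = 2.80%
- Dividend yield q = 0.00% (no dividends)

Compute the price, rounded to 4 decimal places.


Answer: Price = 6.5911

Derivation:
d1 = (ln(S/K) + (r - q + 0.5*sigma^2) * T) / (sigma * sqrt(T)) = 0.51959466
d2 = d1 - sigma * sqrt(T) = 0.21340844
exp(-rT) = 0.95886978; exp(-qT) = 1.00000000
P = K * exp(-rT) * N(-d2) - S_0 * exp(-qT) * N(-d1)
N(-d1) = 0.30167306; N(-d2) = 0.41550420
P = 88.1200 * 0.95886978 * 0.41550420 - 94.5300 * 1.00000000 * 0.30167306 = 6.5911


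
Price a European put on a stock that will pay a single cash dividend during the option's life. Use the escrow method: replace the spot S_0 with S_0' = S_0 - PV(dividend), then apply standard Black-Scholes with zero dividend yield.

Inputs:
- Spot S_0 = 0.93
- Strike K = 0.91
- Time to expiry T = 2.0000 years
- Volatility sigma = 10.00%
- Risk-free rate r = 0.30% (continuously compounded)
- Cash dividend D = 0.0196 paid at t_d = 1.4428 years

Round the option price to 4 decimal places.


Answer: Price = 0.0482

Derivation:
PV(D) = D * exp(-r * t_d) = 0.0196 * 0.99568095 = 0.01951535
S_0' = S_0 - PV(D) = 0.9300 - 0.01951535 = 0.91048465
d1 = (ln(S_0'/K) + (r + sigma^2/2)*T) / (sigma*sqrt(T)) = 0.11690203
d2 = d1 - sigma*sqrt(T) = -0.02451932
exp(-rT) = 0.99401796
N(-d1) = 0.45346884; N(-d2) = 0.50978081
P = K * exp(-rT) * N(-d2) - S_0' * N(-d1) = 0.9100 * 0.99401796 * 0.50978081 - 0.91048465 * 0.45346884 = 0.0482


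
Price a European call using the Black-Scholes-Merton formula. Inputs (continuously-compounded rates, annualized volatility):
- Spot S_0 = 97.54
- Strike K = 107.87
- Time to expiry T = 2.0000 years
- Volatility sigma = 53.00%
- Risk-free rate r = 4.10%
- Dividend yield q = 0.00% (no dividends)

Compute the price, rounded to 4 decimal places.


Answer: Price = 27.8560

Derivation:
d1 = (ln(S/K) + (r - q + 0.5*sigma^2) * T) / (sigma * sqrt(T)) = 0.34986543
d2 = d1 - sigma * sqrt(T) = -0.39966776
exp(-rT) = 0.92127196; exp(-qT) = 1.00000000
C = S_0 * exp(-qT) * N(d1) - K * exp(-rT) * N(d2)
N(d1) = 0.63678015; N(d2) = 0.34470062
C = 97.5400 * 1.00000000 * 0.63678015 - 107.8700 * 0.92127196 * 0.34470062 = 27.8560


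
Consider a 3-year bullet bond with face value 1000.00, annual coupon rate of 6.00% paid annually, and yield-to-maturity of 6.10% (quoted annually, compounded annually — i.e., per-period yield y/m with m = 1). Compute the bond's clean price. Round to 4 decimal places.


Coupon per period c = face * coupon_rate / m = 60.000000
Periods per year m = 1; per-period yield y/m = 0.061000
Number of cashflows N = 3
Cashflows (t years, CF_t, discount factor 1/(1+y/m)^(m*t), PV):
  t = 1.0000: CF_t = 60.000000, DF = 0.942507, PV = 56.550424
  t = 2.0000: CF_t = 60.000000, DF = 0.888320, PV = 53.299174
  t = 3.0000: CF_t = 1060.000000, DF = 0.837247, PV = 887.482327
Price P = sum_t PV_t = 997.331926

Answer: Price = 997.3319


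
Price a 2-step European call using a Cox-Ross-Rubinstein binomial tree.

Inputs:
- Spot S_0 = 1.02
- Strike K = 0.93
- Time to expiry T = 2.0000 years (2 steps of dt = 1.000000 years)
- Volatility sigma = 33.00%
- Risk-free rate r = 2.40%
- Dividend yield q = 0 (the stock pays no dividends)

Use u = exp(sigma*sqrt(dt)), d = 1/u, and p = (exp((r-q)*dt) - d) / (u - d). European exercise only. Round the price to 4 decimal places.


dt = T/N = 1.000000
u = exp(sigma*sqrt(dt)) = 1.390968; d = 1/u = 0.718924
p = (exp((r-q)*dt) - d) / (u - d) = 0.454385
Discount per step: exp(-r*dt) = 0.976286
Stock lattice S(k, i) with i counting down-moves:
  k=0: S(0,0) = 1.0200
  k=1: S(1,0) = 1.4188; S(1,1) = 0.7333
  k=2: S(2,0) = 1.9735; S(2,1) = 1.0200; S(2,2) = 0.5272
Terminal payoffs V(N, i) = max(S_T - K, 0):
  V(2,0) = 1.043488; V(2,1) = 0.090000; V(2,2) = 0.000000
Backward induction: V(k, i) = exp(-r*dt) * [p * V(k+1, i) + (1-p) * V(k+1, i+1)].
  V(1,0) = exp(-r*dt) * [p*1.043488 + (1-p)*0.090000] = 0.510842
  V(1,1) = exp(-r*dt) * [p*0.090000 + (1-p)*0.000000] = 0.039925
  V(0,0) = exp(-r*dt) * [p*0.510842 + (1-p)*0.039925] = 0.247881

Answer: Price = V(0,0) = 0.2479


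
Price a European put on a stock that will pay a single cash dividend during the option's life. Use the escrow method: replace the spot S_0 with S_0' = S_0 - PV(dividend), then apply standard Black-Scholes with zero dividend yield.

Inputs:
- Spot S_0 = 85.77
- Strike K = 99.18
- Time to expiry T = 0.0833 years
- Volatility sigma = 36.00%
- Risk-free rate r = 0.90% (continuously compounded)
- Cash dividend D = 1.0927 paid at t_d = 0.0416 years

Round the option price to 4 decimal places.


PV(D) = D * exp(-r * t_d) = 1.0927 * 0.99962567 = 1.09229097
S_0' = S_0 - PV(D) = 85.7700 - 1.09229097 = 84.67770903
d1 = (ln(S_0'/K) + (r + sigma^2/2)*T) / (sigma*sqrt(T)) = -1.46230166
d2 = d1 - sigma*sqrt(T) = -1.56620392
exp(-rT) = 0.99925058
N(-d1) = 0.92817072; N(-d2) = 0.94134956
P = K * exp(-rT) * N(-d2) - S_0' * N(-d1) = 99.1800 * 0.99925058 * 0.94134956 - 84.67770903 * 0.92817072 = 14.6977

Answer: Price = 14.6977


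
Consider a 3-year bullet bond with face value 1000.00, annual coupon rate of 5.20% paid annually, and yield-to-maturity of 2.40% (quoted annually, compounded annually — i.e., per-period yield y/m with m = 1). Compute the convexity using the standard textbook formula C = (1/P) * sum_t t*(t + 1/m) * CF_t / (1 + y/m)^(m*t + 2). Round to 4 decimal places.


Coupon per period c = face * coupon_rate / m = 52.000000
Periods per year m = 1; per-period yield y/m = 0.024000
Number of cashflows N = 3
Cashflows (t years, CF_t, discount factor 1/(1+y/m)^(m*t), PV):
  t = 1.0000: CF_t = 52.000000, DF = 0.976562, PV = 50.781250
  t = 2.0000: CF_t = 52.000000, DF = 0.953674, PV = 49.591064
  t = 3.0000: CF_t = 1052.000000, DF = 0.931323, PV = 979.751348
Price P = sum_t PV_t = 1080.123663
Convexity numerator sum_t t*(t + 1/m) * CF_t / (1+y/m)^(m*t + 2):
  t = 1.0000: term = 96.857548
  t = 2.0000: term = 283.762347
  t = 3.0000: term = 11212.364370
Convexity = (1/P) * sum = 11592.984265 / 1080.123663 = 10.733016

Answer: Convexity = 10.7330


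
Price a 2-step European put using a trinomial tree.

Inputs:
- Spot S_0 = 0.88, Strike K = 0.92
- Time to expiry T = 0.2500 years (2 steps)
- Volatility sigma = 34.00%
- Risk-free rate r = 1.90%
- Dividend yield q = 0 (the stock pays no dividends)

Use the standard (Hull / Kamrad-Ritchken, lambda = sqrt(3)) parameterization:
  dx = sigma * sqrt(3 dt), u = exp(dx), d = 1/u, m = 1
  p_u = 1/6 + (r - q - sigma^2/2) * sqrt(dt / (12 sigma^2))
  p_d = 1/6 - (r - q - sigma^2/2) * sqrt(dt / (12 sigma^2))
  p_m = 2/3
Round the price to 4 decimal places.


dt = T/N = 0.125000; dx = sigma*sqrt(3*dt) = 0.208207
u = exp(dx) = 1.231468; d = 1/u = 0.812039
p_u = 0.155020, p_m = 0.666667, p_d = 0.178314
Discount per step: exp(-r*dt) = 0.997628
Stock lattice S(k, j) with j the centered position index:
  k=0: S(0,+0) = 0.8800
  k=1: S(1,-1) = 0.7146; S(1,+0) = 0.8800; S(1,+1) = 1.0837
  k=2: S(2,-2) = 0.5803; S(2,-1) = 0.7146; S(2,+0) = 0.8800; S(2,+1) = 1.0837; S(2,+2) = 1.3345
Terminal payoffs V(N, j) = max(K - S_T, 0):
  V(2,-2) = 0.339721; V(2,-1) = 0.205405; V(2,+0) = 0.040000; V(2,+1) = 0.000000; V(2,+2) = 0.000000
Backward induction: V(k, j) = exp(-r*dt) * [p_u * V(k+1, j+1) + p_m * V(k+1, j) + p_d * V(k+1, j-1)]
  V(1,-1) = exp(-r*dt) * [p_u*0.040000 + p_m*0.205405 + p_d*0.339721] = 0.203231
  V(1,+0) = exp(-r*dt) * [p_u*0.000000 + p_m*0.040000 + p_d*0.205405] = 0.063143
  V(1,+1) = exp(-r*dt) * [p_u*0.000000 + p_m*0.000000 + p_d*0.040000] = 0.007116
  V(0,+0) = exp(-r*dt) * [p_u*0.007116 + p_m*0.063143 + p_d*0.203231] = 0.079249

Answer: Price = V(0,0) = 0.0792


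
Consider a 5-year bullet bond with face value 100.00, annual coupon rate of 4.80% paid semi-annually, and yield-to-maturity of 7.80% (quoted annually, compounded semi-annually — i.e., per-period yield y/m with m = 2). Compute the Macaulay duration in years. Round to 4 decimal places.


Answer: Macaulay duration = 4.4634 years

Derivation:
Coupon per period c = face * coupon_rate / m = 2.400000
Periods per year m = 2; per-period yield y/m = 0.039000
Number of cashflows N = 10
Cashflows (t years, CF_t, discount factor 1/(1+y/m)^(m*t), PV):
  t = 0.5000: CF_t = 2.400000, DF = 0.962464, PV = 2.309913
  t = 1.0000: CF_t = 2.400000, DF = 0.926337, PV = 2.223208
  t = 1.5000: CF_t = 2.400000, DF = 0.891566, PV = 2.139758
  t = 2.0000: CF_t = 2.400000, DF = 0.858100, PV = 2.059440
  t = 2.5000: CF_t = 2.400000, DF = 0.825890, PV = 1.982136
  t = 3.0000: CF_t = 2.400000, DF = 0.794889, PV = 1.907735
  t = 3.5000: CF_t = 2.400000, DF = 0.765052, PV = 1.836126
  t = 4.0000: CF_t = 2.400000, DF = 0.736335, PV = 1.767205
  t = 4.5000: CF_t = 2.400000, DF = 0.708696, PV = 1.700871
  t = 5.0000: CF_t = 102.400000, DF = 0.682094, PV = 69.846473
Price P = sum_t PV_t = 87.772864
Macaulay numerator sum_t t * PV_t:
  t * PV_t at t = 0.5000: 1.154957
  t * PV_t at t = 1.0000: 2.223208
  t * PV_t at t = 1.5000: 3.209637
  t * PV_t at t = 2.0000: 4.118879
  t * PV_t at t = 2.5000: 4.955341
  t * PV_t at t = 3.0000: 5.723204
  t * PV_t at t = 3.5000: 6.426440
  t * PV_t at t = 4.0000: 7.068819
  t * PV_t at t = 4.5000: 7.653918
  t * PV_t at t = 5.0000: 349.232365
Macaulay duration D = (sum_t t * PV_t) / P = 391.766768 / 87.772864 = 4.463416


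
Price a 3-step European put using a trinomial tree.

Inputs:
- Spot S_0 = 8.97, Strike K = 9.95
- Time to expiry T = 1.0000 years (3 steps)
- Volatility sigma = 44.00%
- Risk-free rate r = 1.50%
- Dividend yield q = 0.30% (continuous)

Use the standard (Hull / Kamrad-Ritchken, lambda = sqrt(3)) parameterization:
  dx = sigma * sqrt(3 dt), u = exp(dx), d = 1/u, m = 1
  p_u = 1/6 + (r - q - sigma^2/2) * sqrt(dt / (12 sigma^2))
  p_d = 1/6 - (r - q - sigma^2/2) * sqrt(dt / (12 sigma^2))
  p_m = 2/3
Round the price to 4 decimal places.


dt = T/N = 0.333333; dx = sigma*sqrt(3*dt) = 0.440000
u = exp(dx) = 1.552707; d = 1/u = 0.644036
p_u = 0.134545, p_m = 0.666667, p_d = 0.198788
Discount per step: exp(-r*dt) = 0.995012
Stock lattice S(k, j) with j the centered position index:
  k=0: S(0,+0) = 8.9700
  k=1: S(1,-1) = 5.7770; S(1,+0) = 8.9700; S(1,+1) = 13.9278
  k=2: S(2,-2) = 3.7206; S(2,-1) = 5.7770; S(2,+0) = 8.9700; S(2,+1) = 13.9278; S(2,+2) = 21.6258
  k=3: S(3,-3) = 2.3962; S(3,-2) = 3.7206; S(3,-1) = 5.7770; S(3,+0) = 8.9700; S(3,+1) = 13.9278; S(3,+2) = 21.6258; S(3,+3) = 33.5785
Terminal payoffs V(N, j) = max(K - S_T, 0):
  V(3,-3) = 7.553796; V(3,-2) = 6.229397; V(3,-1) = 4.172993; V(3,+0) = 0.980000; V(3,+1) = 0.000000; V(3,+2) = 0.000000; V(3,+3) = 0.000000
Backward induction: V(k, j) = exp(-r*dt) * [p_u * V(k+1, j+1) + p_m * V(k+1, j) + p_d * V(k+1, j-1)]
  V(2,-2) = exp(-r*dt) * [p_u*4.172993 + p_m*6.229397 + p_d*7.553796] = 6.184990
  V(2,-1) = exp(-r*dt) * [p_u*0.980000 + p_m*4.172993 + p_d*6.229397] = 4.131470
  V(2,+0) = exp(-r*dt) * [p_u*0.000000 + p_m*0.980000 + p_d*4.172993] = 1.475478
  V(2,+1) = exp(-r*dt) * [p_u*0.000000 + p_m*0.000000 + p_d*0.980000] = 0.193840
  V(2,+2) = exp(-r*dt) * [p_u*0.000000 + p_m*0.000000 + p_d*0.000000] = 0.000000
  V(1,-1) = exp(-r*dt) * [p_u*1.475478 + p_m*4.131470 + p_d*6.184990] = 4.161473
  V(1,+0) = exp(-r*dt) * [p_u*0.193840 + p_m*1.475478 + p_d*4.131470] = 1.821886
  V(1,+1) = exp(-r*dt) * [p_u*0.000000 + p_m*0.193840 + p_d*1.475478] = 0.420427
  V(0,+0) = exp(-r*dt) * [p_u*0.420427 + p_m*1.821886 + p_d*4.161473] = 2.087942

Answer: Price = V(0,0) = 2.0879


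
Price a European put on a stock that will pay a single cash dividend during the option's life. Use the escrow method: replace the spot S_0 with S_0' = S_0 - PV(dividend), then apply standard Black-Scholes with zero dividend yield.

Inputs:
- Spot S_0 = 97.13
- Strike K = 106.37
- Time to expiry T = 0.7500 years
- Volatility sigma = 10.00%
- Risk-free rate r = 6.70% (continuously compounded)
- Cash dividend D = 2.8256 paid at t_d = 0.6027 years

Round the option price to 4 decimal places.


Answer: Price = 7.7642

Derivation:
PV(D) = D * exp(-r * t_d) = 2.8256 * 0.96042354 = 2.71377277
S_0' = S_0 - PV(D) = 97.1300 - 2.71377277 = 94.41622723
d1 = (ln(S_0'/K) + (r + sigma^2/2)*T) / (sigma*sqrt(T)) = -0.75298744
d2 = d1 - sigma*sqrt(T) = -0.83958998
exp(-rT) = 0.95099165
N(-d1) = 0.77427127; N(-d2) = 0.79943084
P = K * exp(-rT) * N(-d2) - S_0' * N(-d1) = 106.3700 * 0.95099165 * 0.79943084 - 94.41622723 * 0.77427127 = 7.7642


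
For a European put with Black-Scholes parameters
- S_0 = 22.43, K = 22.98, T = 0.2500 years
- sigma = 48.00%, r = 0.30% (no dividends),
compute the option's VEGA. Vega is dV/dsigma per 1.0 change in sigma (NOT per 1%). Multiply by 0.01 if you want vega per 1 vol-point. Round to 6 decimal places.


Answer: Vega = 4.473037

Derivation:
d1 = 0.0221878171; d2 = -0.2178121829
phi(d1) = 0.3988440930; exp(-qT) = 1.0000000000; exp(-rT) = 0.9992502812
Vega = S * exp(-qT) * phi(d1) * sqrt(T) = 22.4300 * 1.0000000000 * 0.3988440930 * 0.5000000000 = 4.473037


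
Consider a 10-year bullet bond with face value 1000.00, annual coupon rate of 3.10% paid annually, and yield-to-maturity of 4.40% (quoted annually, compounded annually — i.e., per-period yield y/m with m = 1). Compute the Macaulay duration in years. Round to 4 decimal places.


Answer: Macaulay duration = 8.6655 years

Derivation:
Coupon per period c = face * coupon_rate / m = 31.000000
Periods per year m = 1; per-period yield y/m = 0.044000
Number of cashflows N = 10
Cashflows (t years, CF_t, discount factor 1/(1+y/m)^(m*t), PV):
  t = 1.0000: CF_t = 31.000000, DF = 0.957854, PV = 29.693487
  t = 2.0000: CF_t = 31.000000, DF = 0.917485, PV = 28.442037
  t = 3.0000: CF_t = 31.000000, DF = 0.878817, PV = 27.243330
  t = 4.0000: CF_t = 31.000000, DF = 0.841779, PV = 26.095144
  t = 5.0000: CF_t = 31.000000, DF = 0.806302, PV = 24.995349
  t = 6.0000: CF_t = 31.000000, DF = 0.772320, PV = 23.941905
  t = 7.0000: CF_t = 31.000000, DF = 0.739770, PV = 22.932859
  t = 8.0000: CF_t = 31.000000, DF = 0.708592, PV = 21.966340
  t = 9.0000: CF_t = 31.000000, DF = 0.678728, PV = 21.040556
  t = 10.0000: CF_t = 1031.000000, DF = 0.650122, PV = 670.276014
Price P = sum_t PV_t = 896.627021
Macaulay numerator sum_t t * PV_t:
  t * PV_t at t = 1.0000: 29.693487
  t * PV_t at t = 2.0000: 56.884074
  t * PV_t at t = 3.0000: 81.729991
  t * PV_t at t = 4.0000: 104.380576
  t * PV_t at t = 5.0000: 124.976744
  t * PV_t at t = 6.0000: 143.651430
  t * PV_t at t = 7.0000: 160.530014
  t * PV_t at t = 8.0000: 175.730721
  t * PV_t at t = 9.0000: 189.365001
  t * PV_t at t = 10.0000: 6702.760144
Macaulay duration D = (sum_t t * PV_t) / P = 7769.702182 / 896.627021 = 8.665479


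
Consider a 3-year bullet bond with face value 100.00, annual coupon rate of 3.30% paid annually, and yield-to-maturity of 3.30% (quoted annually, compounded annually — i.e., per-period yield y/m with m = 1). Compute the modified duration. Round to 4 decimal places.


Answer: Modified duration = 2.8124

Derivation:
Coupon per period c = face * coupon_rate / m = 3.300000
Periods per year m = 1; per-period yield y/m = 0.033000
Number of cashflows N = 3
Cashflows (t years, CF_t, discount factor 1/(1+y/m)^(m*t), PV):
  t = 1.0000: CF_t = 3.300000, DF = 0.968054, PV = 3.194579
  t = 2.0000: CF_t = 3.300000, DF = 0.937129, PV = 3.092526
  t = 3.0000: CF_t = 103.300000, DF = 0.907192, PV = 93.712896
Price P = sum_t PV_t = 100.000000
First compute Macaulay numerator sum_t t * PV_t:
  t * PV_t at t = 1.0000: 3.194579
  t * PV_t at t = 2.0000: 6.185051
  t * PV_t at t = 3.0000: 281.138687
Macaulay duration D = 290.518317 / 100.000000 = 2.905183
Modified duration = D / (1 + y/m) = 2.905183 / (1 + 0.033000) = 2.812375


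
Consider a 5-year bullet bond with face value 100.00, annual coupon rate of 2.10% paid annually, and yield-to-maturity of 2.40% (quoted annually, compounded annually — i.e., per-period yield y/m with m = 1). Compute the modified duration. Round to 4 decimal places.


Answer: Modified duration = 4.6844

Derivation:
Coupon per period c = face * coupon_rate / m = 2.100000
Periods per year m = 1; per-period yield y/m = 0.024000
Number of cashflows N = 5
Cashflows (t years, CF_t, discount factor 1/(1+y/m)^(m*t), PV):
  t = 1.0000: CF_t = 2.100000, DF = 0.976562, PV = 2.050781
  t = 2.0000: CF_t = 2.100000, DF = 0.953674, PV = 2.002716
  t = 3.0000: CF_t = 2.100000, DF = 0.931323, PV = 1.955777
  t = 4.0000: CF_t = 2.100000, DF = 0.909495, PV = 1.909939
  t = 5.0000: CF_t = 102.100000, DF = 0.888178, PV = 90.683017
Price P = sum_t PV_t = 98.602230
First compute Macaulay numerator sum_t t * PV_t:
  t * PV_t at t = 1.0000: 2.050781
  t * PV_t at t = 2.0000: 4.005432
  t * PV_t at t = 3.0000: 5.867332
  t * PV_t at t = 4.0000: 7.639755
  t * PV_t at t = 5.0000: 453.415083
Macaulay duration D = 472.978384 / 98.602230 = 4.796833
Modified duration = D / (1 + y/m) = 4.796833 / (1 + 0.024000) = 4.684407


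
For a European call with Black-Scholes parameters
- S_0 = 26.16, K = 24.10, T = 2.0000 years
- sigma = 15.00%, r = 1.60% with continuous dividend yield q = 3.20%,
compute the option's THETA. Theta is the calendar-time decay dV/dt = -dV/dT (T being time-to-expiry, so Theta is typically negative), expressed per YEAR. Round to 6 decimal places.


d1 = 0.3418610787; d2 = 0.1297290443
phi(d1) = 0.3762983253; exp(-qT) = 0.9380049995; exp(-rT) = 0.9685065821
Theta = -S*exp(-qT)*phi(d1)*sigma/(2*sqrt(T)) - r*K*exp(-rT)*N(d2) + q*S*exp(-qT)*N(d1)
N(d1) = 0.6337722793; N(d2) = 0.5516095987; sqrt(T) = 1.4142135624
Term 1 = -26.1600 * 0.9380049995 * 0.3762983253 * 0.1500 / (2 * 1.4142135624) = -0.4896902351
Term 2 = -0.0160 * 24.1000 * 0.9685065821 * 0.5516095987 = -0.2060019904
Term 3 = 0.0320 * 26.1600 * 0.9380049995 * 0.6337722793 = 0.4976524090
Theta = -0.4896902351 + (-0.2060019904) + (0.4976524090) = -0.198040

Answer: Theta = -0.198040


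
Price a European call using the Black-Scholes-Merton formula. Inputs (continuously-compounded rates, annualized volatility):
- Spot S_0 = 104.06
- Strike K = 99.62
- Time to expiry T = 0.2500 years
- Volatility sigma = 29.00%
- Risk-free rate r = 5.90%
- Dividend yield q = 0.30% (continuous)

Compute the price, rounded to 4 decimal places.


d1 = (ln(S/K) + (r - q + 0.5*sigma^2) * T) / (sigma * sqrt(T)) = 0.46977385
d2 = d1 - sigma * sqrt(T) = 0.32477385
exp(-rT) = 0.98535825; exp(-qT) = 0.99925028
C = S_0 * exp(-qT) * N(d1) - K * exp(-rT) * N(d2)
N(d1) = 0.68074170; N(d2) = 0.62732388
C = 104.0600 * 0.99925028 * 0.68074170 - 99.6200 * 0.98535825 * 0.62732388 = 9.2059

Answer: Price = 9.2059


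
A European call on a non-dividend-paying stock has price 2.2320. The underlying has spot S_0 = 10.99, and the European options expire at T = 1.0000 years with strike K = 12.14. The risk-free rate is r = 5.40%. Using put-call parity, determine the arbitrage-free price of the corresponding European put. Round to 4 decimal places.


Answer: Put price = 2.7438

Derivation:
Put-call parity: C - P = S_0 * exp(-qT) - K * exp(-rT).
S_0 * exp(-qT) = 10.9900 * 1.00000000 = 10.99000000
K * exp(-rT) = 12.1400 * 0.94743211 = 11.50182577
P = C - S*exp(-qT) + K*exp(-rT)
P = 2.2320 - 10.99000000 + 11.50182577 = 2.7438


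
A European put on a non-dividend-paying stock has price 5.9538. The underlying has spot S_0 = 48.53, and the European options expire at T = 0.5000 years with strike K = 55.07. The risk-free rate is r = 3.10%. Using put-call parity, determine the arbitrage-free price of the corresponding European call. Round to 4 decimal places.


Put-call parity: C - P = S_0 * exp(-qT) - K * exp(-rT).
S_0 * exp(-qT) = 48.5300 * 1.00000000 = 48.53000000
K * exp(-rT) = 55.0700 * 0.98461951 = 54.22299624
C = P + S*exp(-qT) - K*exp(-rT)
C = 5.9538 + 48.53000000 - 54.22299624 = 0.2608

Answer: Call price = 0.2608


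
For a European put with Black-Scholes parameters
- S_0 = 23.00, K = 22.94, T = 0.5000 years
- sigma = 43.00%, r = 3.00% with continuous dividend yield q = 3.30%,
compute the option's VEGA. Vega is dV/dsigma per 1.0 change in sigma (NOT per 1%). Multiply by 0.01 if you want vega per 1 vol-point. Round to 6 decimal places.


d1 = 0.1556855228; d2 = -0.1483703931
phi(d1) = 0.3941366808; exp(-qT) = 0.9836353794; exp(-rT) = 0.9851119396
Vega = S * exp(-qT) * phi(d1) * sqrt(T) = 23.0000 * 0.9836353794 * 0.3941366808 * 0.7071067812 = 6.305127

Answer: Vega = 6.305127


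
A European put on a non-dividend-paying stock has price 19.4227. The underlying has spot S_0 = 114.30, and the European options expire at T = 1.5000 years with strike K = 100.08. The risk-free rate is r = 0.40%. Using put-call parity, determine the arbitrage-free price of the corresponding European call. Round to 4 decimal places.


Answer: Call price = 34.2414

Derivation:
Put-call parity: C - P = S_0 * exp(-qT) - K * exp(-rT).
S_0 * exp(-qT) = 114.3000 * 1.00000000 = 114.30000000
K * exp(-rT) = 100.0800 * 0.99401796 = 99.48131784
C = P + S*exp(-qT) - K*exp(-rT)
C = 19.4227 + 114.30000000 - 99.48131784 = 34.2414


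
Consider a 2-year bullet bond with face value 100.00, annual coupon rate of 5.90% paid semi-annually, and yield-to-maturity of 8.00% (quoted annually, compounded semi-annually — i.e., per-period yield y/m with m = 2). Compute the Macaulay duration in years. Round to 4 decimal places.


Answer: Macaulay duration = 1.9138 years

Derivation:
Coupon per period c = face * coupon_rate / m = 2.950000
Periods per year m = 2; per-period yield y/m = 0.040000
Number of cashflows N = 4
Cashflows (t years, CF_t, discount factor 1/(1+y/m)^(m*t), PV):
  t = 0.5000: CF_t = 2.950000, DF = 0.961538, PV = 2.836538
  t = 1.0000: CF_t = 2.950000, DF = 0.924556, PV = 2.727441
  t = 1.5000: CF_t = 2.950000, DF = 0.888996, PV = 2.622539
  t = 2.0000: CF_t = 102.950000, DF = 0.854804, PV = 88.002091
Price P = sum_t PV_t = 96.188610
Macaulay numerator sum_t t * PV_t:
  t * PV_t at t = 0.5000: 1.418269
  t * PV_t at t = 1.0000: 2.727441
  t * PV_t at t = 1.5000: 3.933809
  t * PV_t at t = 2.0000: 176.004183
Macaulay duration D = (sum_t t * PV_t) / P = 184.083702 / 96.188610 = 1.913779


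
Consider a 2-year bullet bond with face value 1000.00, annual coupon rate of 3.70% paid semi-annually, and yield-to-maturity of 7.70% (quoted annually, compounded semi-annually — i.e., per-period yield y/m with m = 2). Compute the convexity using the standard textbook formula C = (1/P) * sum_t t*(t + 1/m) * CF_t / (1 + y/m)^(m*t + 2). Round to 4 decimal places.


Coupon per period c = face * coupon_rate / m = 18.500000
Periods per year m = 2; per-period yield y/m = 0.038500
Number of cashflows N = 4
Cashflows (t years, CF_t, discount factor 1/(1+y/m)^(m*t), PV):
  t = 0.5000: CF_t = 18.500000, DF = 0.962927, PV = 17.814155
  t = 1.0000: CF_t = 18.500000, DF = 0.927229, PV = 17.153736
  t = 1.5000: CF_t = 18.500000, DF = 0.892854, PV = 16.517801
  t = 2.0000: CF_t = 1018.500000, DF = 0.859754, PV = 875.659029
Price P = sum_t PV_t = 927.144721
Convexity numerator sum_t t*(t + 1/m) * CF_t / (1+y/m)^(m*t + 2):
  t = 0.5000: term = 8.258900
  t = 1.0000: term = 23.858162
  t = 1.5000: term = 45.947351
  t = 2.0000: term = 4059.682153
Convexity = (1/P) * sum = 4137.746567 / 927.144721 = 4.462892

Answer: Convexity = 4.4629


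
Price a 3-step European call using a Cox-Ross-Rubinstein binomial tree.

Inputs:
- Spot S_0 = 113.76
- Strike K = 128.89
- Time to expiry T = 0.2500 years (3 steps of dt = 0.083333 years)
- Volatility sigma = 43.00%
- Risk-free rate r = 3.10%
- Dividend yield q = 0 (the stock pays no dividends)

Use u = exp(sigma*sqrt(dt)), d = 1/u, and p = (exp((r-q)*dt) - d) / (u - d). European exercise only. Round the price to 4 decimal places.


dt = T/N = 0.083333
u = exp(sigma*sqrt(dt)) = 1.132163; d = 1/u = 0.883265
p = (exp((r-q)*dt) - d) / (u - d) = 0.479400
Discount per step: exp(-r*dt) = 0.997420
Stock lattice S(k, i) with i counting down-moves:
  k=0: S(0,0) = 113.7600
  k=1: S(1,0) = 128.7949; S(1,1) = 100.4802
  k=2: S(2,0) = 145.8169; S(2,1) = 113.7600; S(2,2) = 88.7506
  k=3: S(3,0) = 165.0885; S(3,1) = 128.7949; S(3,2) = 100.4802; S(3,3) = 78.3903
Terminal payoffs V(N, i) = max(S_T - K, 0):
  V(3,0) = 36.198532; V(3,1) = 0.000000; V(3,2) = 0.000000; V(3,3) = 0.000000
Backward induction: V(k, i) = exp(-r*dt) * [p * V(k+1, i) + (1-p) * V(k+1, i+1)].
  V(2,0) = exp(-r*dt) * [p*36.198532 + (1-p)*0.000000] = 17.308793
  V(2,1) = exp(-r*dt) * [p*0.000000 + (1-p)*0.000000] = 0.000000
  V(2,2) = exp(-r*dt) * [p*0.000000 + (1-p)*0.000000] = 0.000000
  V(1,0) = exp(-r*dt) * [p*17.308793 + (1-p)*0.000000] = 8.276421
  V(1,1) = exp(-r*dt) * [p*0.000000 + (1-p)*0.000000] = 0.000000
  V(0,0) = exp(-r*dt) * [p*8.276421 + (1-p)*0.000000] = 3.957477

Answer: Price = V(0,0) = 3.9575


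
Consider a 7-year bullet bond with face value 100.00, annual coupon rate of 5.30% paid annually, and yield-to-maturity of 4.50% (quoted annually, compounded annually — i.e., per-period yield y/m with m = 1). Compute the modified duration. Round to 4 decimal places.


Coupon per period c = face * coupon_rate / m = 5.300000
Periods per year m = 1; per-period yield y/m = 0.045000
Number of cashflows N = 7
Cashflows (t years, CF_t, discount factor 1/(1+y/m)^(m*t), PV):
  t = 1.0000: CF_t = 5.300000, DF = 0.956938, PV = 5.071770
  t = 2.0000: CF_t = 5.300000, DF = 0.915730, PV = 4.853369
  t = 3.0000: CF_t = 5.300000, DF = 0.876297, PV = 4.644372
  t = 4.0000: CF_t = 5.300000, DF = 0.838561, PV = 4.444375
  t = 5.0000: CF_t = 5.300000, DF = 0.802451, PV = 4.252991
  t = 6.0000: CF_t = 5.300000, DF = 0.767896, PV = 4.069847
  t = 7.0000: CF_t = 105.300000, DF = 0.734828, PV = 77.377437
Price P = sum_t PV_t = 104.714161
First compute Macaulay numerator sum_t t * PV_t:
  t * PV_t at t = 1.0000: 5.071770
  t * PV_t at t = 2.0000: 9.706737
  t * PV_t at t = 3.0000: 13.933116
  t * PV_t at t = 4.0000: 17.777500
  t * PV_t at t = 5.0000: 21.264953
  t * PV_t at t = 6.0000: 24.419084
  t * PV_t at t = 7.0000: 541.642056
Macaulay duration D = 633.815218 / 104.714161 = 6.052813
Modified duration = D / (1 + y/m) = 6.052813 / (1 + 0.045000) = 5.792165

Answer: Modified duration = 5.7922


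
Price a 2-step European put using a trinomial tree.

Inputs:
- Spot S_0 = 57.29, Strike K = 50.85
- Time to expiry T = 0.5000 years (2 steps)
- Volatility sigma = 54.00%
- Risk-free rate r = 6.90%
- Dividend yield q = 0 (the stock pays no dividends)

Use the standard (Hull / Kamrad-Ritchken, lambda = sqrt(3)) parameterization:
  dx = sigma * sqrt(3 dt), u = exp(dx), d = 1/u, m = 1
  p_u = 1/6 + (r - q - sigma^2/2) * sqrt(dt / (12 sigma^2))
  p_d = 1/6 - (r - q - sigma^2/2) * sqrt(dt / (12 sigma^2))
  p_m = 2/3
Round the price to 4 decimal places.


dt = T/N = 0.250000; dx = sigma*sqrt(3*dt) = 0.467654
u = exp(dx) = 1.596245; d = 1/u = 0.626470
p_u = 0.146139, p_m = 0.666667, p_d = 0.187195
Discount per step: exp(-r*dt) = 0.982898
Stock lattice S(k, j) with j the centered position index:
  k=0: S(0,+0) = 57.2900
  k=1: S(1,-1) = 35.8905; S(1,+0) = 57.2900; S(1,+1) = 91.4489
  k=2: S(2,-2) = 22.4843; S(2,-1) = 35.8905; S(2,+0) = 57.2900; S(2,+1) = 91.4489; S(2,+2) = 145.9747
Terminal payoffs V(N, j) = max(K - S_T, 0):
  V(2,-2) = 28.365669; V(2,-1) = 14.959510; V(2,+0) = 0.000000; V(2,+1) = 0.000000; V(2,+2) = 0.000000
Backward induction: V(k, j) = exp(-r*dt) * [p_u * V(k+1, j+1) + p_m * V(k+1, j) + p_d * V(k+1, j-1)]
  V(1,-1) = exp(-r*dt) * [p_u*0.000000 + p_m*14.959510 + p_d*28.365669] = 15.021539
  V(1,+0) = exp(-r*dt) * [p_u*0.000000 + p_m*0.000000 + p_d*14.959510] = 2.752449
  V(1,+1) = exp(-r*dt) * [p_u*0.000000 + p_m*0.000000 + p_d*0.000000] = 0.000000
  V(0,+0) = exp(-r*dt) * [p_u*0.000000 + p_m*2.752449 + p_d*15.021539] = 4.567446

Answer: Price = V(0,0) = 4.5674


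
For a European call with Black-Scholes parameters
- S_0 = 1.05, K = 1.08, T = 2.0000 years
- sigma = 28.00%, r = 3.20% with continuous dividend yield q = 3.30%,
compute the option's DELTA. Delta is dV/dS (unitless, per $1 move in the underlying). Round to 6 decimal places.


Answer: Delta = 0.513440

Derivation:
d1 = 0.1217969284; d2 = -0.2741828691
phi(d1) = 0.3959941743; exp(-qT) = 0.9361308643; exp(-rT) = 0.9380049995
N(d1) = 0.5484700767
Delta = exp(-qT) * N(d1) = 0.9361308643 * 0.5484700767 = 0.513440


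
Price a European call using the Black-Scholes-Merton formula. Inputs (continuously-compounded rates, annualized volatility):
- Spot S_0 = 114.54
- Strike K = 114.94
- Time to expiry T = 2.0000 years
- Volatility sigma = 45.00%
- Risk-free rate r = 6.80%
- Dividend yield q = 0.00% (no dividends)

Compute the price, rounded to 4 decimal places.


Answer: Price = 34.4889

Derivation:
d1 = (ln(S/K) + (r - q + 0.5*sigma^2) * T) / (sigma * sqrt(T)) = 0.52642348
d2 = d1 - sigma * sqrt(T) = -0.10997262
exp(-rT) = 0.87284263; exp(-qT) = 1.00000000
C = S_0 * exp(-qT) * N(d1) - K * exp(-rT) * N(d2)
N(d1) = 0.70070300; N(d2) = 0.45621555
C = 114.5400 * 1.00000000 * 0.70070300 - 114.9400 * 0.87284263 * 0.45621555 = 34.4889


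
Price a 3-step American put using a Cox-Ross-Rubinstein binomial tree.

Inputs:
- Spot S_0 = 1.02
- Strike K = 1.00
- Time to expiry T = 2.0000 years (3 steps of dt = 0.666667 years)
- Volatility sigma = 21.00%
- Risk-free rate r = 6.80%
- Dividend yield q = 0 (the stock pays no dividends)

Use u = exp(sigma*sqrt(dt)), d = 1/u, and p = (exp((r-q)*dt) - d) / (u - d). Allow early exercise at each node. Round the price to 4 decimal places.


dt = T/N = 0.666667
u = exp(sigma*sqrt(dt)) = 1.187042; d = 1/u = 0.842430
p = (exp((r-q)*dt) - d) / (u - d) = 0.591815
Discount per step: exp(-r*dt) = 0.955679
Stock lattice S(k, i) with i counting down-moves:
  k=0: S(0,0) = 1.0200
  k=1: S(1,0) = 1.2108; S(1,1) = 0.8593
  k=2: S(2,0) = 1.4372; S(2,1) = 1.0200; S(2,2) = 0.7239
  k=3: S(3,0) = 1.7061; S(3,1) = 1.2108; S(3,2) = 0.8593; S(3,3) = 0.6098
Terminal payoffs V(N, i) = max(K - S_T, 0):
  V(3,0) = 0.000000; V(3,1) = 0.000000; V(3,2) = 0.140721; V(3,3) = 0.390179
Backward induction: V(k, i) = exp(-r*dt) * [p * V(k+1, i) + (1-p) * V(k+1, i+1)]; then take max(V_cont, immediate exercise) for American.
  V(2,0) = exp(-r*dt) * [p*0.000000 + (1-p)*0.000000] = 0.000000; exercise = 0.000000; V(2,0) = max -> 0.000000
  V(2,1) = exp(-r*dt) * [p*0.000000 + (1-p)*0.140721] = 0.054894; exercise = 0.000000; V(2,1) = max -> 0.054894
  V(2,2) = exp(-r*dt) * [p*0.140721 + (1-p)*0.390179] = 0.231796; exercise = 0.276117; V(2,2) = max -> 0.276117
  V(1,0) = exp(-r*dt) * [p*0.000000 + (1-p)*0.054894] = 0.021414; exercise = 0.000000; V(1,0) = max -> 0.021414
  V(1,1) = exp(-r*dt) * [p*0.054894 + (1-p)*0.276117] = 0.138759; exercise = 0.140721; V(1,1) = max -> 0.140721
  V(0,0) = exp(-r*dt) * [p*0.021414 + (1-p)*0.140721] = 0.067006; exercise = 0.000000; V(0,0) = max -> 0.067006

Answer: Price = V(0,0) = 0.0670


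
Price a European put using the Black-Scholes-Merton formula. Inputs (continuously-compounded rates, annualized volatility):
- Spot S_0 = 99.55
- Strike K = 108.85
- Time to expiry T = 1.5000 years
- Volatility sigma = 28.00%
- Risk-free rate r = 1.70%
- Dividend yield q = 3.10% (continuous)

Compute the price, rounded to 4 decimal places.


d1 = (ln(S/K) + (r - q + 0.5*sigma^2) * T) / (sigma * sqrt(T)) = -0.15020842
d2 = d1 - sigma * sqrt(T) = -0.49313698
exp(-rT) = 0.97482238; exp(-qT) = 0.95456456
P = K * exp(-rT) * N(-d2) - S_0 * exp(-qT) * N(-d1)
N(-d1) = 0.55969991; N(-d2) = 0.68904210
P = 108.8500 * 0.97482238 * 0.68904210 - 99.5500 * 0.95456456 * 0.55969991 = 19.9273

Answer: Price = 19.9273


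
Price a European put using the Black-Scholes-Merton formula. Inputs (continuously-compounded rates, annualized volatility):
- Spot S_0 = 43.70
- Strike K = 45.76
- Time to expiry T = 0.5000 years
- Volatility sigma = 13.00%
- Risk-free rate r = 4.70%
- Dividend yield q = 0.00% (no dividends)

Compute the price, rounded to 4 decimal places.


d1 = (ln(S/K) + (r - q + 0.5*sigma^2) * T) / (sigma * sqrt(T)) = -0.19948293
d2 = d1 - sigma * sqrt(T) = -0.29140681
exp(-rT) = 0.97677397; exp(-qT) = 1.00000000
P = K * exp(-rT) * N(-d2) - S_0 * exp(-qT) * N(-d1)
N(-d1) = 0.57905750; N(-d2) = 0.61462990
P = 45.7600 * 0.97677397 * 0.61462990 - 43.7000 * 1.00000000 * 0.57905750 = 2.1674

Answer: Price = 2.1674


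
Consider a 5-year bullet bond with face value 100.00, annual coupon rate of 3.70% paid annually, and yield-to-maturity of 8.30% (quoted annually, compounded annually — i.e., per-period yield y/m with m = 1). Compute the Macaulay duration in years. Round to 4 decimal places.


Coupon per period c = face * coupon_rate / m = 3.700000
Periods per year m = 1; per-period yield y/m = 0.083000
Number of cashflows N = 5
Cashflows (t years, CF_t, discount factor 1/(1+y/m)^(m*t), PV):
  t = 1.0000: CF_t = 3.700000, DF = 0.923361, PV = 3.416436
  t = 2.0000: CF_t = 3.700000, DF = 0.852596, PV = 3.154604
  t = 3.0000: CF_t = 3.700000, DF = 0.787254, PV = 2.912838
  t = 4.0000: CF_t = 3.700000, DF = 0.726919, PV = 2.689601
  t = 5.0000: CF_t = 103.700000, DF = 0.671209, PV = 69.604365
Price P = sum_t PV_t = 81.777844
Macaulay numerator sum_t t * PV_t:
  t * PV_t at t = 1.0000: 3.416436
  t * PV_t at t = 2.0000: 6.309207
  t * PV_t at t = 3.0000: 8.738514
  t * PV_t at t = 4.0000: 10.758405
  t * PV_t at t = 5.0000: 348.021823
Macaulay duration D = (sum_t t * PV_t) / P = 377.244386 / 81.777844 = 4.613039

Answer: Macaulay duration = 4.6130 years


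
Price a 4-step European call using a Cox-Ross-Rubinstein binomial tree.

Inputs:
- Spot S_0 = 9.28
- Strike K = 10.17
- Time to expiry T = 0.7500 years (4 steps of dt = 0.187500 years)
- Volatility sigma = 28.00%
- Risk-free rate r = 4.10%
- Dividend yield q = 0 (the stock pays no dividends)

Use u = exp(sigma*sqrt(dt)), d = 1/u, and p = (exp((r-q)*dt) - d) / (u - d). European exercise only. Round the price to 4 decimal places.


Answer: Price = V(0,0) = 0.7046

Derivation:
dt = T/N = 0.187500
u = exp(sigma*sqrt(dt)) = 1.128900; d = 1/u = 0.885818
p = (exp((r-q)*dt) - d) / (u - d) = 0.501473
Discount per step: exp(-r*dt) = 0.992342
Stock lattice S(k, i) with i counting down-moves:
  k=0: S(0,0) = 9.2800
  k=1: S(1,0) = 10.4762; S(1,1) = 8.2204
  k=2: S(2,0) = 11.8266; S(2,1) = 9.2800; S(2,2) = 7.2818
  k=3: S(3,0) = 13.3510; S(3,1) = 10.4762; S(3,2) = 8.2204; S(3,3) = 6.4503
  k=4: S(4,0) = 15.0720; S(4,1) = 11.8266; S(4,2) = 9.2800; S(4,3) = 7.2818; S(4,4) = 5.7138
Terminal payoffs V(N, i) = max(S_T - K, 0):
  V(4,0) = 4.901956; V(4,1) = 1.656570; V(4,2) = 0.000000; V(4,3) = 0.000000; V(4,4) = 0.000000
Backward induction: V(k, i) = exp(-r*dt) * [p * V(k+1, i) + (1-p) * V(k+1, i+1)].
  V(3,0) = exp(-r*dt) * [p*4.901956 + (1-p)*1.656570] = 3.258895
  V(3,1) = exp(-r*dt) * [p*1.656570 + (1-p)*0.000000] = 0.824364
  V(3,2) = exp(-r*dt) * [p*0.000000 + (1-p)*0.000000] = 0.000000
  V(3,3) = exp(-r*dt) * [p*0.000000 + (1-p)*0.000000] = 0.000000
  V(2,0) = exp(-r*dt) * [p*3.258895 + (1-p)*0.824364] = 2.029553
  V(2,1) = exp(-r*dt) * [p*0.824364 + (1-p)*0.000000] = 0.410230
  V(2,2) = exp(-r*dt) * [p*0.000000 + (1-p)*0.000000] = 0.000000
  V(1,0) = exp(-r*dt) * [p*2.029553 + (1-p)*0.410230] = 1.212917
  V(1,1) = exp(-r*dt) * [p*0.410230 + (1-p)*0.000000] = 0.204144
  V(0,0) = exp(-r*dt) * [p*1.212917 + (1-p)*0.204144] = 0.704580
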